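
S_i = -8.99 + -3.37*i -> [-8.99, -12.36, -15.73, -19.1, -22.47]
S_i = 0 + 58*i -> [0, 58, 116, 174, 232]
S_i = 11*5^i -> [11, 55, 275, 1375, 6875]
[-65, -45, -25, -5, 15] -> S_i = -65 + 20*i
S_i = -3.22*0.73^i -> [-3.22, -2.35, -1.72, -1.25, -0.91]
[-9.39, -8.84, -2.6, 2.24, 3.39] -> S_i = Random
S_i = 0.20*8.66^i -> [0.2, 1.73, 15.0, 129.89, 1124.87]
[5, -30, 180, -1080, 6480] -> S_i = 5*-6^i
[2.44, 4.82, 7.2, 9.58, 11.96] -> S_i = 2.44 + 2.38*i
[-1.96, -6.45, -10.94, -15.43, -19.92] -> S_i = -1.96 + -4.49*i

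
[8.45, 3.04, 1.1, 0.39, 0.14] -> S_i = 8.45*0.36^i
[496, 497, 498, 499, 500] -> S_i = 496 + 1*i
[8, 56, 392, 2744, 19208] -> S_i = 8*7^i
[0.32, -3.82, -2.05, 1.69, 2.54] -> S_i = Random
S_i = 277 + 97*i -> [277, 374, 471, 568, 665]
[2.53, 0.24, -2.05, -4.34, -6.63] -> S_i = 2.53 + -2.29*i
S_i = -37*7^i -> [-37, -259, -1813, -12691, -88837]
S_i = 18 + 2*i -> [18, 20, 22, 24, 26]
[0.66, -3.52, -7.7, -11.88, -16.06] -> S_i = 0.66 + -4.18*i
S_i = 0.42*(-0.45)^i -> [0.42, -0.19, 0.09, -0.04, 0.02]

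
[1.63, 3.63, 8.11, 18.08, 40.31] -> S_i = 1.63*2.23^i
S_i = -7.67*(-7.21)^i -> [-7.67, 55.3, -398.72, 2874.76, -20727.0]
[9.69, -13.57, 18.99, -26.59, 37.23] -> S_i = 9.69*(-1.40)^i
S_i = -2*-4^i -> [-2, 8, -32, 128, -512]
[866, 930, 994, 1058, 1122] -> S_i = 866 + 64*i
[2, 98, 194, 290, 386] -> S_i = 2 + 96*i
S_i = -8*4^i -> [-8, -32, -128, -512, -2048]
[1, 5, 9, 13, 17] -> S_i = 1 + 4*i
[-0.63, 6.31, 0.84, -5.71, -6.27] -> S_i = Random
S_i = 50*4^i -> [50, 200, 800, 3200, 12800]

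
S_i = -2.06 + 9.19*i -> [-2.06, 7.13, 16.32, 25.51, 34.7]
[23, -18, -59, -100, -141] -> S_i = 23 + -41*i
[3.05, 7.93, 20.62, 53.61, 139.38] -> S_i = 3.05*2.60^i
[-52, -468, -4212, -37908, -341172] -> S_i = -52*9^i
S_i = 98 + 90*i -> [98, 188, 278, 368, 458]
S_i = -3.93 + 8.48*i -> [-3.93, 4.55, 13.03, 21.51, 29.99]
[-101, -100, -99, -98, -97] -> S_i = -101 + 1*i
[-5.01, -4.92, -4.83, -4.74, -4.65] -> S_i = -5.01 + 0.09*i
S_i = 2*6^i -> [2, 12, 72, 432, 2592]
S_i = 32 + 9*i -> [32, 41, 50, 59, 68]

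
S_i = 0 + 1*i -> [0, 1, 2, 3, 4]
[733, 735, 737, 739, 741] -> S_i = 733 + 2*i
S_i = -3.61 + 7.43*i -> [-3.61, 3.82, 11.25, 18.68, 26.11]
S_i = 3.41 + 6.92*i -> [3.41, 10.33, 17.25, 24.17, 31.09]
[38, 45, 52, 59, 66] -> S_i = 38 + 7*i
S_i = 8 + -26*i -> [8, -18, -44, -70, -96]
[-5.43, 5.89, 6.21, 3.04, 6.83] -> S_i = Random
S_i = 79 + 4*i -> [79, 83, 87, 91, 95]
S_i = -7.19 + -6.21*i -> [-7.19, -13.4, -19.61, -25.82, -32.03]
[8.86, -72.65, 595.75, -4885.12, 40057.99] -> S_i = 8.86*(-8.20)^i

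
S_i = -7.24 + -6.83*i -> [-7.24, -14.07, -20.9, -27.73, -34.56]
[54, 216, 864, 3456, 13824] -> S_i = 54*4^i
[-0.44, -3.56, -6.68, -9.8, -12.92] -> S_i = -0.44 + -3.12*i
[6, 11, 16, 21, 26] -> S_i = 6 + 5*i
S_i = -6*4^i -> [-6, -24, -96, -384, -1536]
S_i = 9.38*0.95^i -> [9.38, 8.91, 8.47, 8.04, 7.64]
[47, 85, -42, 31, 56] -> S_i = Random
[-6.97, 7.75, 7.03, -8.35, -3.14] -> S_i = Random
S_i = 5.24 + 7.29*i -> [5.24, 12.53, 19.82, 27.11, 34.4]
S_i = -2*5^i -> [-2, -10, -50, -250, -1250]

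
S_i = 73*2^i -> [73, 146, 292, 584, 1168]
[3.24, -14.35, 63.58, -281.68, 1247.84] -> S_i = 3.24*(-4.43)^i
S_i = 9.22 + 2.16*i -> [9.22, 11.38, 13.54, 15.7, 17.86]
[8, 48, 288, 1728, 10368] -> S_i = 8*6^i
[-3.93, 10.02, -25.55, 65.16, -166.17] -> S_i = -3.93*(-2.55)^i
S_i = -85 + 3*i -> [-85, -82, -79, -76, -73]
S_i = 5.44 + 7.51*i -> [5.44, 12.95, 20.46, 27.97, 35.48]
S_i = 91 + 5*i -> [91, 96, 101, 106, 111]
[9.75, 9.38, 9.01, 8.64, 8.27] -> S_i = 9.75 + -0.37*i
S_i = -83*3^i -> [-83, -249, -747, -2241, -6723]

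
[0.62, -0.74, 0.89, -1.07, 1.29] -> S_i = 0.62*(-1.20)^i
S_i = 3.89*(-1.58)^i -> [3.89, -6.15, 9.71, -15.34, 24.24]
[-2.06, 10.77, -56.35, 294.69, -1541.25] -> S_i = -2.06*(-5.23)^i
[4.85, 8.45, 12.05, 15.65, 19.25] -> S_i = 4.85 + 3.60*i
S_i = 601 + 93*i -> [601, 694, 787, 880, 973]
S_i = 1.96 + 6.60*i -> [1.96, 8.56, 15.16, 21.76, 28.36]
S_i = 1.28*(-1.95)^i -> [1.28, -2.5, 4.87, -9.49, 18.51]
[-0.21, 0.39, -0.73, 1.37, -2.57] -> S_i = -0.21*(-1.87)^i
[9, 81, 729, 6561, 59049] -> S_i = 9*9^i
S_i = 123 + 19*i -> [123, 142, 161, 180, 199]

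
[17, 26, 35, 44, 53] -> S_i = 17 + 9*i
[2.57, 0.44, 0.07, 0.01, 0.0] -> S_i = 2.57*0.17^i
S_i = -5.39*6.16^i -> [-5.39, -33.2, -204.53, -1259.88, -7760.89]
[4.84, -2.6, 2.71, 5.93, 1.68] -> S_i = Random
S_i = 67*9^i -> [67, 603, 5427, 48843, 439587]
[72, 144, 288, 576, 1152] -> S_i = 72*2^i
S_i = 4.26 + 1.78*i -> [4.26, 6.04, 7.82, 9.6, 11.38]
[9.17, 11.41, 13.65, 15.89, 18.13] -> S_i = 9.17 + 2.24*i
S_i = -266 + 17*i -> [-266, -249, -232, -215, -198]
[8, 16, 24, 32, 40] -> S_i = 8 + 8*i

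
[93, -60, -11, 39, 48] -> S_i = Random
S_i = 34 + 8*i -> [34, 42, 50, 58, 66]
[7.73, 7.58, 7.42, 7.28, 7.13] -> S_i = 7.73*0.98^i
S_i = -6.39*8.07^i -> [-6.39, -51.57, -416.15, -3358.32, -27101.6]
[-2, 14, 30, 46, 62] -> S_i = -2 + 16*i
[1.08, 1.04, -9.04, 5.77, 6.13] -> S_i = Random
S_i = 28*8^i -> [28, 224, 1792, 14336, 114688]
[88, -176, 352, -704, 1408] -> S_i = 88*-2^i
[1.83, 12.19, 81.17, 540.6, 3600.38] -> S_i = 1.83*6.66^i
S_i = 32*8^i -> [32, 256, 2048, 16384, 131072]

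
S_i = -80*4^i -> [-80, -320, -1280, -5120, -20480]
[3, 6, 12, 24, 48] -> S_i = 3*2^i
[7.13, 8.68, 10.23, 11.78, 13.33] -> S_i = 7.13 + 1.55*i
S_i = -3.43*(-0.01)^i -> [-3.43, 0.03, -0.0, 0.0, -0.0]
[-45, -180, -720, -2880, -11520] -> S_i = -45*4^i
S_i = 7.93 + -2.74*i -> [7.93, 5.19, 2.45, -0.29, -3.03]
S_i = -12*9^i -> [-12, -108, -972, -8748, -78732]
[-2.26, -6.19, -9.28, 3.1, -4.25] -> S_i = Random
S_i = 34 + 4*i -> [34, 38, 42, 46, 50]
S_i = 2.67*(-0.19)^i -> [2.67, -0.51, 0.1, -0.02, 0.0]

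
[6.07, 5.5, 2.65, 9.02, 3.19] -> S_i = Random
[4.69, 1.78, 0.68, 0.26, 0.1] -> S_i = 4.69*0.38^i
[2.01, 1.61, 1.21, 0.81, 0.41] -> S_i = 2.01 + -0.40*i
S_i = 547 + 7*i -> [547, 554, 561, 568, 575]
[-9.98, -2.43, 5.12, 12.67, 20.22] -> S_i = -9.98 + 7.55*i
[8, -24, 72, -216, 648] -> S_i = 8*-3^i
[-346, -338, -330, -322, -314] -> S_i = -346 + 8*i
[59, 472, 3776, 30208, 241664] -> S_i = 59*8^i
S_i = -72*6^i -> [-72, -432, -2592, -15552, -93312]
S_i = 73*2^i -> [73, 146, 292, 584, 1168]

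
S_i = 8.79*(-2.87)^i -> [8.79, -25.23, 72.4, -207.79, 596.37]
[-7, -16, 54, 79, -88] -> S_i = Random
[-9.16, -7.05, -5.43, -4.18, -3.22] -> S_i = -9.16*0.77^i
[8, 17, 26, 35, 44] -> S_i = 8 + 9*i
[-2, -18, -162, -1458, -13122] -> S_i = -2*9^i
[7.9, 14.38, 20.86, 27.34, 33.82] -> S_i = 7.90 + 6.48*i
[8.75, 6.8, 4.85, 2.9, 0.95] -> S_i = 8.75 + -1.95*i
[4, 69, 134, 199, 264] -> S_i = 4 + 65*i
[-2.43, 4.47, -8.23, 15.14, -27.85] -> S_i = -2.43*(-1.84)^i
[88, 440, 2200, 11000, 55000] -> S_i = 88*5^i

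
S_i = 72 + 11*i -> [72, 83, 94, 105, 116]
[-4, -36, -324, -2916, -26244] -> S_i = -4*9^i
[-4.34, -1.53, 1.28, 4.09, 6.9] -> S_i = -4.34 + 2.81*i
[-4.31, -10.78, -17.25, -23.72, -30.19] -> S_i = -4.31 + -6.47*i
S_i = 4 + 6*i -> [4, 10, 16, 22, 28]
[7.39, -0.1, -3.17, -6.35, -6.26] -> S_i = Random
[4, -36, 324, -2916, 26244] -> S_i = 4*-9^i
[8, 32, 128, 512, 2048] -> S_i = 8*4^i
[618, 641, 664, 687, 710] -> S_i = 618 + 23*i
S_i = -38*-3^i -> [-38, 114, -342, 1026, -3078]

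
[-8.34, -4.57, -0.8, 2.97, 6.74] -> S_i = -8.34 + 3.77*i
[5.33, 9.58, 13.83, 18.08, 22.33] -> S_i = 5.33 + 4.25*i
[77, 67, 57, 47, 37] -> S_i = 77 + -10*i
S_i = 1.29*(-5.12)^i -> [1.29, -6.6, 33.82, -173.14, 886.48]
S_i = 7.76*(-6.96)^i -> [7.76, -54.01, 375.91, -2616.31, 18209.53]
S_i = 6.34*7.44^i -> [6.34, 47.17, 350.94, 2611.01, 19425.89]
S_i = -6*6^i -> [-6, -36, -216, -1296, -7776]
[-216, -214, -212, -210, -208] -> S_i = -216 + 2*i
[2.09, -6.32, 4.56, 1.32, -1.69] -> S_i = Random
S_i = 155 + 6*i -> [155, 161, 167, 173, 179]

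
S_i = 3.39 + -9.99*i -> [3.39, -6.6, -16.59, -26.58, -36.57]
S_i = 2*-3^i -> [2, -6, 18, -54, 162]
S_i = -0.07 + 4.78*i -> [-0.07, 4.71, 9.49, 14.27, 19.05]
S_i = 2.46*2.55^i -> [2.46, 6.27, 16.0, 40.79, 104.01]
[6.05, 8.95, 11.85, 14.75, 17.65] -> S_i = 6.05 + 2.90*i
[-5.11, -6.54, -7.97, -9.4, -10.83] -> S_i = -5.11 + -1.43*i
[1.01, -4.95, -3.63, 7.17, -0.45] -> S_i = Random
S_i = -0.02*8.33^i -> [-0.02, -0.17, -1.39, -11.56, -96.3]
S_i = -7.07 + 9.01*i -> [-7.07, 1.94, 10.95, 19.96, 28.97]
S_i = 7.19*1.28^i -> [7.19, 9.2, 11.78, 15.08, 19.3]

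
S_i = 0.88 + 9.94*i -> [0.88, 10.82, 20.76, 30.7, 40.64]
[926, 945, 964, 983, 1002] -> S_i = 926 + 19*i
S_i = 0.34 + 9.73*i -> [0.34, 10.07, 19.8, 29.53, 39.26]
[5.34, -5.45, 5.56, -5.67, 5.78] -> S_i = 5.34*(-1.02)^i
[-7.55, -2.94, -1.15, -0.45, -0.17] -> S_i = -7.55*0.39^i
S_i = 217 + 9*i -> [217, 226, 235, 244, 253]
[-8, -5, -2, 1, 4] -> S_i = -8 + 3*i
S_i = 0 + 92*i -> [0, 92, 184, 276, 368]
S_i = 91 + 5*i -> [91, 96, 101, 106, 111]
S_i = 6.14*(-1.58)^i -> [6.14, -9.7, 15.33, -24.22, 38.26]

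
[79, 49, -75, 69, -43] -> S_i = Random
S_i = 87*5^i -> [87, 435, 2175, 10875, 54375]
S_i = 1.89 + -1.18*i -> [1.89, 0.71, -0.47, -1.65, -2.83]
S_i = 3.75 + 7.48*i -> [3.75, 11.23, 18.71, 26.19, 33.67]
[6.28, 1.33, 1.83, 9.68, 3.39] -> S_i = Random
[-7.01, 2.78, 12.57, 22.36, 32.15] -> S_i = -7.01 + 9.79*i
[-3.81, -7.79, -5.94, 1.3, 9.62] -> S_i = Random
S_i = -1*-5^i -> [-1, 5, -25, 125, -625]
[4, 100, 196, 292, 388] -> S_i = 4 + 96*i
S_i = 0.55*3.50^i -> [0.55, 1.93, 6.74, 23.58, 82.53]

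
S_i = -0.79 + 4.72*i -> [-0.79, 3.93, 8.65, 13.37, 18.09]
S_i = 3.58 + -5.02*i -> [3.58, -1.44, -6.46, -11.48, -16.5]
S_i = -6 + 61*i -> [-6, 55, 116, 177, 238]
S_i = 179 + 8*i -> [179, 187, 195, 203, 211]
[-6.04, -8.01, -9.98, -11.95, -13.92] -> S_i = -6.04 + -1.97*i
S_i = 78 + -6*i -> [78, 72, 66, 60, 54]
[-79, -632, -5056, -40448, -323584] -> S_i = -79*8^i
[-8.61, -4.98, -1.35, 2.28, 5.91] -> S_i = -8.61 + 3.63*i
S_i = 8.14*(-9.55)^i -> [8.14, -77.74, 742.39, -7089.81, 67707.67]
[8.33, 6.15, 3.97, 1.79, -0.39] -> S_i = 8.33 + -2.18*i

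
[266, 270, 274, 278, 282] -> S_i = 266 + 4*i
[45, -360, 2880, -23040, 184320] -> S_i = 45*-8^i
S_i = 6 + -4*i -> [6, 2, -2, -6, -10]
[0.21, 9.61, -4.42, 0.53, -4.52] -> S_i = Random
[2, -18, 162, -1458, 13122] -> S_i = 2*-9^i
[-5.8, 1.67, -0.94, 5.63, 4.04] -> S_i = Random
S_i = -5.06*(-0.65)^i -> [-5.06, 3.29, -2.14, 1.39, -0.9]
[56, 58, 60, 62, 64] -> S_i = 56 + 2*i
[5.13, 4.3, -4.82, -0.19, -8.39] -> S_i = Random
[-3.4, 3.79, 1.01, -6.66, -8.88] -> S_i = Random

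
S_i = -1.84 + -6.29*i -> [-1.84, -8.13, -14.42, -20.71, -27.0]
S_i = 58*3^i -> [58, 174, 522, 1566, 4698]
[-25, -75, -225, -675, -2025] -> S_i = -25*3^i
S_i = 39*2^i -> [39, 78, 156, 312, 624]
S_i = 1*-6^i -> [1, -6, 36, -216, 1296]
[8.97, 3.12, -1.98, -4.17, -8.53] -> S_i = Random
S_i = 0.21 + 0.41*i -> [0.21, 0.62, 1.03, 1.44, 1.85]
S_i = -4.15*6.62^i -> [-4.15, -27.47, -181.87, -1203.99, -7970.4]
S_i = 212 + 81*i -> [212, 293, 374, 455, 536]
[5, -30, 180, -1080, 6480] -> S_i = 5*-6^i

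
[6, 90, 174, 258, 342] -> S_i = 6 + 84*i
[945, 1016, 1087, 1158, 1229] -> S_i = 945 + 71*i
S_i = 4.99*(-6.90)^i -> [4.99, -34.43, 237.57, -1639.26, 11310.89]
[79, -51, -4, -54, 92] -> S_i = Random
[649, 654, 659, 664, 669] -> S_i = 649 + 5*i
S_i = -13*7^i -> [-13, -91, -637, -4459, -31213]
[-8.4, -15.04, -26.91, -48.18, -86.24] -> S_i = -8.40*1.79^i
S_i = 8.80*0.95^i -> [8.8, 8.36, 7.94, 7.54, 7.17]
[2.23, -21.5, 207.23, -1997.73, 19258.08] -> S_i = 2.23*(-9.64)^i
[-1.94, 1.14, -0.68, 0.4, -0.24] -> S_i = -1.94*(-0.59)^i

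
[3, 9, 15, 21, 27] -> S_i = 3 + 6*i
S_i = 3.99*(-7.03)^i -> [3.99, -28.05, 197.19, -1386.24, 9745.28]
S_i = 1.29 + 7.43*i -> [1.29, 8.72, 16.15, 23.58, 31.01]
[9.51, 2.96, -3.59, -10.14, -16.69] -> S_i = 9.51 + -6.55*i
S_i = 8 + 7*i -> [8, 15, 22, 29, 36]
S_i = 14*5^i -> [14, 70, 350, 1750, 8750]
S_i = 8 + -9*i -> [8, -1, -10, -19, -28]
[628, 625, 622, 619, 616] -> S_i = 628 + -3*i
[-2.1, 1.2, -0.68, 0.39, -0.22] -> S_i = -2.10*(-0.57)^i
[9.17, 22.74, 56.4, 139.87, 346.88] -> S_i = 9.17*2.48^i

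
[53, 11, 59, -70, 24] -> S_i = Random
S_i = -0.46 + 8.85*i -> [-0.46, 8.39, 17.24, 26.09, 34.94]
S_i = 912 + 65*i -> [912, 977, 1042, 1107, 1172]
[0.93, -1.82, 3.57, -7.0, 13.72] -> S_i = 0.93*(-1.96)^i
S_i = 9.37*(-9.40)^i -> [9.37, -88.08, 827.93, -7782.57, 73156.18]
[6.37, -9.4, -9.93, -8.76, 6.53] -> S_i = Random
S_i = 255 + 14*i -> [255, 269, 283, 297, 311]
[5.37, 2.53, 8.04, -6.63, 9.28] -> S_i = Random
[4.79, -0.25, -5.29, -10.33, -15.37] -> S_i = 4.79 + -5.04*i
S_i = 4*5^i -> [4, 20, 100, 500, 2500]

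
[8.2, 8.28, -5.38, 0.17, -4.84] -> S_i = Random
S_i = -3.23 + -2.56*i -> [-3.23, -5.79, -8.35, -10.91, -13.47]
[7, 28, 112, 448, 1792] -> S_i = 7*4^i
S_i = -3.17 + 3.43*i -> [-3.17, 0.26, 3.69, 7.12, 10.55]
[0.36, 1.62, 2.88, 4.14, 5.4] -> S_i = 0.36 + 1.26*i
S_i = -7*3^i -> [-7, -21, -63, -189, -567]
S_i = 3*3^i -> [3, 9, 27, 81, 243]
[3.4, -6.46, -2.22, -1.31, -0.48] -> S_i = Random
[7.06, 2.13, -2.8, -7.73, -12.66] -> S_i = 7.06 + -4.93*i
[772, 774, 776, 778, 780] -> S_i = 772 + 2*i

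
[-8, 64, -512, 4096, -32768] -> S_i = -8*-8^i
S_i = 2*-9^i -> [2, -18, 162, -1458, 13122]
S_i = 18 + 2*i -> [18, 20, 22, 24, 26]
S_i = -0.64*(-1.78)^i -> [-0.64, 1.14, -2.03, 3.61, -6.42]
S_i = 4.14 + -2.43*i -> [4.14, 1.71, -0.72, -3.15, -5.58]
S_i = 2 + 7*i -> [2, 9, 16, 23, 30]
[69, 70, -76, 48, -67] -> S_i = Random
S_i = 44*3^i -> [44, 132, 396, 1188, 3564]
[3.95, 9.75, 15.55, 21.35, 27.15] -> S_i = 3.95 + 5.80*i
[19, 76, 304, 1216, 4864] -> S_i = 19*4^i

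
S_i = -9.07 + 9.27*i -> [-9.07, 0.2, 9.47, 18.74, 28.01]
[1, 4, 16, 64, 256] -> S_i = 1*4^i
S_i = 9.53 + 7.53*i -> [9.53, 17.06, 24.59, 32.12, 39.65]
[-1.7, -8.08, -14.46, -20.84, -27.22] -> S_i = -1.70 + -6.38*i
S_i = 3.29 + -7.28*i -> [3.29, -3.99, -11.27, -18.55, -25.83]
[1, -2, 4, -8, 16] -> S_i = 1*-2^i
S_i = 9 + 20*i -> [9, 29, 49, 69, 89]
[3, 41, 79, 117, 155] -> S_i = 3 + 38*i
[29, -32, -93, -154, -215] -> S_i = 29 + -61*i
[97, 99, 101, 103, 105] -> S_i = 97 + 2*i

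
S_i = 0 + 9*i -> [0, 9, 18, 27, 36]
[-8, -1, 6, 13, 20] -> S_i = -8 + 7*i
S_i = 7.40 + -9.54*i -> [7.4, -2.14, -11.68, -21.22, -30.76]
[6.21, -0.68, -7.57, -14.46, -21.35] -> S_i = 6.21 + -6.89*i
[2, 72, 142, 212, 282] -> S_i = 2 + 70*i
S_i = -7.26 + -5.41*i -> [-7.26, -12.67, -18.08, -23.49, -28.9]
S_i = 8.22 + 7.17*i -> [8.22, 15.39, 22.56, 29.73, 36.9]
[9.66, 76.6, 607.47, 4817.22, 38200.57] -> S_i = 9.66*7.93^i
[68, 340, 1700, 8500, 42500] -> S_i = 68*5^i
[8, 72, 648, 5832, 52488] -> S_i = 8*9^i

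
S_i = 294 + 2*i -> [294, 296, 298, 300, 302]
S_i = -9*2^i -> [-9, -18, -36, -72, -144]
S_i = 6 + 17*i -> [6, 23, 40, 57, 74]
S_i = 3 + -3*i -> [3, 0, -3, -6, -9]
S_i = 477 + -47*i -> [477, 430, 383, 336, 289]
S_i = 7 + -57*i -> [7, -50, -107, -164, -221]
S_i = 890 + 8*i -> [890, 898, 906, 914, 922]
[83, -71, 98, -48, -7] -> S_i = Random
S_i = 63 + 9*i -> [63, 72, 81, 90, 99]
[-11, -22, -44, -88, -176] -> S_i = -11*2^i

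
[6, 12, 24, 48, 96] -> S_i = 6*2^i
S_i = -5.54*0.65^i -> [-5.54, -3.6, -2.34, -1.52, -0.99]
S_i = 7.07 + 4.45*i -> [7.07, 11.52, 15.97, 20.42, 24.87]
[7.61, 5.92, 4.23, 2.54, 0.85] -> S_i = 7.61 + -1.69*i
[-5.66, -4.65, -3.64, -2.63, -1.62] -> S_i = -5.66 + 1.01*i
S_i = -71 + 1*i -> [-71, -70, -69, -68, -67]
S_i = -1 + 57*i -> [-1, 56, 113, 170, 227]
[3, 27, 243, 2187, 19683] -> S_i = 3*9^i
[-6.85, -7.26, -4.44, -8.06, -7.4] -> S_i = Random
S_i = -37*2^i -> [-37, -74, -148, -296, -592]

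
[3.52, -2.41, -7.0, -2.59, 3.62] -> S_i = Random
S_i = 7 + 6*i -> [7, 13, 19, 25, 31]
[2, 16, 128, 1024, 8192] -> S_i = 2*8^i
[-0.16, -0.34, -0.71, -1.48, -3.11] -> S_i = -0.16*2.10^i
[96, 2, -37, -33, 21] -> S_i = Random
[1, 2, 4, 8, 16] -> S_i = 1*2^i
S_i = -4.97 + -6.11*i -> [-4.97, -11.08, -17.19, -23.3, -29.41]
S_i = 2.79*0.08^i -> [2.79, 0.22, 0.02, 0.0, 0.0]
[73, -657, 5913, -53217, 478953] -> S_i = 73*-9^i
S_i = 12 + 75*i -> [12, 87, 162, 237, 312]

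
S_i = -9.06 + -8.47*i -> [-9.06, -17.53, -26.0, -34.47, -42.94]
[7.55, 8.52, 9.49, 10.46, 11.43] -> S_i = 7.55 + 0.97*i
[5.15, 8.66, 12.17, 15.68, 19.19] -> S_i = 5.15 + 3.51*i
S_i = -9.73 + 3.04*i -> [-9.73, -6.69, -3.65, -0.61, 2.43]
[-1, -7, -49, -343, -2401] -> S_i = -1*7^i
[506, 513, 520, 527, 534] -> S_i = 506 + 7*i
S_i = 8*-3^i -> [8, -24, 72, -216, 648]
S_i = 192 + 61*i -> [192, 253, 314, 375, 436]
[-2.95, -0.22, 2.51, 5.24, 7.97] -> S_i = -2.95 + 2.73*i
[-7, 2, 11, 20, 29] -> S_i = -7 + 9*i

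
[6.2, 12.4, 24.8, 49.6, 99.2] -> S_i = 6.20*2.00^i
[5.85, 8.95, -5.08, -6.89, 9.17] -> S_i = Random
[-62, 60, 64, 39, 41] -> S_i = Random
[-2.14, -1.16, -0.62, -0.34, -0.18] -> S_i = -2.14*0.54^i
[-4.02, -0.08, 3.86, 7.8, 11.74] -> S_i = -4.02 + 3.94*i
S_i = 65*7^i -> [65, 455, 3185, 22295, 156065]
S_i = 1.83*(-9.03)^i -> [1.83, -16.52, 149.22, -1347.46, 12167.52]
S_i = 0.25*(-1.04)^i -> [0.25, -0.26, 0.27, -0.28, 0.29]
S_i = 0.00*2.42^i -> [0.0, 0.0, 0.0, 0.0, 0.0]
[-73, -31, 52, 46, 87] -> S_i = Random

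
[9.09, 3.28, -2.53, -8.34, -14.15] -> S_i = 9.09 + -5.81*i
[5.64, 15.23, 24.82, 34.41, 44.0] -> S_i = 5.64 + 9.59*i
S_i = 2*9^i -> [2, 18, 162, 1458, 13122]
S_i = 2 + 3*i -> [2, 5, 8, 11, 14]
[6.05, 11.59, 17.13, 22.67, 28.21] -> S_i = 6.05 + 5.54*i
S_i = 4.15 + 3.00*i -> [4.15, 7.15, 10.15, 13.15, 16.15]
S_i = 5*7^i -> [5, 35, 245, 1715, 12005]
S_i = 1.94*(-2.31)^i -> [1.94, -4.48, 10.35, -23.91, 55.24]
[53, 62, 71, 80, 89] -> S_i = 53 + 9*i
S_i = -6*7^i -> [-6, -42, -294, -2058, -14406]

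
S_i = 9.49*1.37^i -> [9.49, 13.0, 17.81, 24.4, 33.43]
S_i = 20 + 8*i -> [20, 28, 36, 44, 52]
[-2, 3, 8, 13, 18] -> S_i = -2 + 5*i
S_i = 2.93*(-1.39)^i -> [2.93, -4.07, 5.66, -7.87, 10.94]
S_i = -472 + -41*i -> [-472, -513, -554, -595, -636]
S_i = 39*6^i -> [39, 234, 1404, 8424, 50544]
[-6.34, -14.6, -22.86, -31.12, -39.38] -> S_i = -6.34 + -8.26*i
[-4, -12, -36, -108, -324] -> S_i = -4*3^i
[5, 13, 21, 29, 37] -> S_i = 5 + 8*i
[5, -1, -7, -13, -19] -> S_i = 5 + -6*i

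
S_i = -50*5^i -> [-50, -250, -1250, -6250, -31250]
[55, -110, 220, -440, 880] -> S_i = 55*-2^i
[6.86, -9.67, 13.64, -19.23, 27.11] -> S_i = 6.86*(-1.41)^i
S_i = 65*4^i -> [65, 260, 1040, 4160, 16640]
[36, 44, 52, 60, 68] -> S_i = 36 + 8*i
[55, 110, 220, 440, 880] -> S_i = 55*2^i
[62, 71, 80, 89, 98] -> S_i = 62 + 9*i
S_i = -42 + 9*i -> [-42, -33, -24, -15, -6]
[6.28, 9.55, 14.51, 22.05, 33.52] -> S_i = 6.28*1.52^i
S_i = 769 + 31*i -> [769, 800, 831, 862, 893]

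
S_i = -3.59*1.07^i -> [-3.59, -3.84, -4.11, -4.4, -4.71]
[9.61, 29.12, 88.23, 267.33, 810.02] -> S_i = 9.61*3.03^i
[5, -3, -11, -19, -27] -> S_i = 5 + -8*i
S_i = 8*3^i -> [8, 24, 72, 216, 648]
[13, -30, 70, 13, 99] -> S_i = Random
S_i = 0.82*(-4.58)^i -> [0.82, -3.76, 17.2, -78.78, 360.81]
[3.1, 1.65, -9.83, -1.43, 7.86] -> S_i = Random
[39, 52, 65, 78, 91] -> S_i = 39 + 13*i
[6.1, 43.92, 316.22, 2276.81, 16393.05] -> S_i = 6.10*7.20^i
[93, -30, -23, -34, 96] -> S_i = Random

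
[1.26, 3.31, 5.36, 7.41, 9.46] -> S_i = 1.26 + 2.05*i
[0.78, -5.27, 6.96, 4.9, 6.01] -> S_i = Random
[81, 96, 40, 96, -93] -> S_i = Random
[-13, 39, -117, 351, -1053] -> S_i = -13*-3^i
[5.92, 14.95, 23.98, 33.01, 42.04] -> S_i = 5.92 + 9.03*i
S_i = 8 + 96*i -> [8, 104, 200, 296, 392]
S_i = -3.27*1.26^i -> [-3.27, -4.12, -5.19, -6.54, -8.24]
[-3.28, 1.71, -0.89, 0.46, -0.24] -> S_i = -3.28*(-0.52)^i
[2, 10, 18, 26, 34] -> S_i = 2 + 8*i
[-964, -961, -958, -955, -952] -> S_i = -964 + 3*i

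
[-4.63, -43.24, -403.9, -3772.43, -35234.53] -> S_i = -4.63*9.34^i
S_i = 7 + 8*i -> [7, 15, 23, 31, 39]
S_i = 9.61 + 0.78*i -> [9.61, 10.39, 11.17, 11.95, 12.73]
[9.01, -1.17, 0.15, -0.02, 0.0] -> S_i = 9.01*(-0.13)^i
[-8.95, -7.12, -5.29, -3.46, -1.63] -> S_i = -8.95 + 1.83*i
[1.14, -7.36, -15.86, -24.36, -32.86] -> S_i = 1.14 + -8.50*i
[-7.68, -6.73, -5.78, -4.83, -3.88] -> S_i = -7.68 + 0.95*i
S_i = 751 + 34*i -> [751, 785, 819, 853, 887]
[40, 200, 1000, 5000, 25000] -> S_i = 40*5^i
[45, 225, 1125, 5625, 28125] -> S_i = 45*5^i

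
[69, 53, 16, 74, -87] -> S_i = Random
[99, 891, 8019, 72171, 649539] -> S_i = 99*9^i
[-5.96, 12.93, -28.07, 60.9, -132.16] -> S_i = -5.96*(-2.17)^i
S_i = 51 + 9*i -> [51, 60, 69, 78, 87]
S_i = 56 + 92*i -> [56, 148, 240, 332, 424]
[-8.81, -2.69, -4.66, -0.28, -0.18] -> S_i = Random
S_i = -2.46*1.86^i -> [-2.46, -4.58, -8.51, -15.83, -29.44]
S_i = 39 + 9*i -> [39, 48, 57, 66, 75]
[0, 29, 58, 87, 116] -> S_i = 0 + 29*i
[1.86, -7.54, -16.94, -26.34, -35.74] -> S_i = 1.86 + -9.40*i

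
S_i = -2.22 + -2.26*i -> [-2.22, -4.48, -6.74, -9.0, -11.26]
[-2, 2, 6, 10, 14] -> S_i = -2 + 4*i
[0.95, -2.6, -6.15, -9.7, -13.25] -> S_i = 0.95 + -3.55*i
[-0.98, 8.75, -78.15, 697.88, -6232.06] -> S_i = -0.98*(-8.93)^i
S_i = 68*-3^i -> [68, -204, 612, -1836, 5508]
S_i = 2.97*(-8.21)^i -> [2.97, -24.38, 200.19, -1643.56, 13493.64]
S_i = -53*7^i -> [-53, -371, -2597, -18179, -127253]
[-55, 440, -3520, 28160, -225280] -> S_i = -55*-8^i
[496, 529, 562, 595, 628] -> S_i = 496 + 33*i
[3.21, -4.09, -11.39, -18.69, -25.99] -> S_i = 3.21 + -7.30*i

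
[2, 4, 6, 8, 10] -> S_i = 2 + 2*i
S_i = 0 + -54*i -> [0, -54, -108, -162, -216]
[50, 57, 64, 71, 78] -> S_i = 50 + 7*i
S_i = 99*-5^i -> [99, -495, 2475, -12375, 61875]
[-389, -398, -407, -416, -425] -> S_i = -389 + -9*i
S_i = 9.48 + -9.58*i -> [9.48, -0.1, -9.68, -19.26, -28.84]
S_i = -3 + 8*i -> [-3, 5, 13, 21, 29]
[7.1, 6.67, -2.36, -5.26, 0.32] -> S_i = Random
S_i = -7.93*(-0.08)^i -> [-7.93, 0.63, -0.05, 0.0, -0.0]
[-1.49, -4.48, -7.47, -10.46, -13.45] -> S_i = -1.49 + -2.99*i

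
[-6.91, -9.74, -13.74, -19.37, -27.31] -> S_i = -6.91*1.41^i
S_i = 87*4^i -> [87, 348, 1392, 5568, 22272]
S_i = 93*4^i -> [93, 372, 1488, 5952, 23808]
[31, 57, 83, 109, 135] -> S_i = 31 + 26*i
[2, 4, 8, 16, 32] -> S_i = 2*2^i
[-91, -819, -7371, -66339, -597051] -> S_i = -91*9^i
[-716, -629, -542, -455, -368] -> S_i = -716 + 87*i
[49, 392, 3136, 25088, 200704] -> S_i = 49*8^i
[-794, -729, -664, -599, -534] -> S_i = -794 + 65*i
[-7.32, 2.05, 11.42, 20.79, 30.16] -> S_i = -7.32 + 9.37*i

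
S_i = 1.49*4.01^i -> [1.49, 5.97, 23.96, 96.08, 385.27]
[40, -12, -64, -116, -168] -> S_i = 40 + -52*i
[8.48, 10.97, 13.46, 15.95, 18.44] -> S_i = 8.48 + 2.49*i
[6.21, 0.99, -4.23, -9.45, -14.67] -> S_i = 6.21 + -5.22*i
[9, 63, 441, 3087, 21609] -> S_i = 9*7^i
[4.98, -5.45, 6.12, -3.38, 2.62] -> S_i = Random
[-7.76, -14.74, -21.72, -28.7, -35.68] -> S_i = -7.76 + -6.98*i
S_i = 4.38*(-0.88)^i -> [4.38, -3.85, 3.39, -2.98, 2.63]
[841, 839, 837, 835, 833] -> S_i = 841 + -2*i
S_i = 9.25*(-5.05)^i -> [9.25, -46.71, 235.9, -1191.29, 6015.99]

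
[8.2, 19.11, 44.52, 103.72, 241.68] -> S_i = 8.20*2.33^i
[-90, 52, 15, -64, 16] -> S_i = Random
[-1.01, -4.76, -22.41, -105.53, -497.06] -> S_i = -1.01*4.71^i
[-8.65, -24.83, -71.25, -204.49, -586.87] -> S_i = -8.65*2.87^i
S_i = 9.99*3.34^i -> [9.99, 33.37, 111.44, 372.22, 1243.23]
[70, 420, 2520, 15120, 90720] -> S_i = 70*6^i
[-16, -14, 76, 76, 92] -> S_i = Random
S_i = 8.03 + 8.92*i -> [8.03, 16.95, 25.87, 34.79, 43.71]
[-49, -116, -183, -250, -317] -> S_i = -49 + -67*i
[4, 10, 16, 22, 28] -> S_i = 4 + 6*i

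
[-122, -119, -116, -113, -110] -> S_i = -122 + 3*i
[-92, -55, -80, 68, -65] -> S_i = Random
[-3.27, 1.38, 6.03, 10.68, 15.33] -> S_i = -3.27 + 4.65*i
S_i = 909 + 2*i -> [909, 911, 913, 915, 917]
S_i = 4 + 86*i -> [4, 90, 176, 262, 348]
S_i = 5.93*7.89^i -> [5.93, 46.79, 369.15, 2912.63, 22980.67]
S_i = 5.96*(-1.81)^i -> [5.96, -10.79, 19.53, -35.34, 63.97]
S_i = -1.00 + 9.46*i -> [-1.0, 8.46, 17.92, 27.38, 36.84]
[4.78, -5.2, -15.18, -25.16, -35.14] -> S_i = 4.78 + -9.98*i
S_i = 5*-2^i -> [5, -10, 20, -40, 80]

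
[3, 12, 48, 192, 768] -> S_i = 3*4^i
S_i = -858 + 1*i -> [-858, -857, -856, -855, -854]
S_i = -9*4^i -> [-9, -36, -144, -576, -2304]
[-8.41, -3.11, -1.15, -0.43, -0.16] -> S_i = -8.41*0.37^i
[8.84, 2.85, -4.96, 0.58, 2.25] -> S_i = Random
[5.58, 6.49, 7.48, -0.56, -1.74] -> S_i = Random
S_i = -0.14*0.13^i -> [-0.14, -0.02, -0.0, -0.0, -0.0]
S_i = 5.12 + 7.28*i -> [5.12, 12.4, 19.68, 26.96, 34.24]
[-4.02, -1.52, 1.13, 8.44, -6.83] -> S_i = Random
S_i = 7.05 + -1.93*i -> [7.05, 5.12, 3.19, 1.26, -0.67]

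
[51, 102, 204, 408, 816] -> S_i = 51*2^i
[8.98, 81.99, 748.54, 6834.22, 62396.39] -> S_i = 8.98*9.13^i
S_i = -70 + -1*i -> [-70, -71, -72, -73, -74]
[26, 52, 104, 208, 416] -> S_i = 26*2^i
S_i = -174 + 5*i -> [-174, -169, -164, -159, -154]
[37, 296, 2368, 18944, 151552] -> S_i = 37*8^i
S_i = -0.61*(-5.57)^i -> [-0.61, 3.4, -18.93, 105.41, -587.15]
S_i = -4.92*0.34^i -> [-4.92, -1.67, -0.57, -0.19, -0.07]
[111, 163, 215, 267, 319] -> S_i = 111 + 52*i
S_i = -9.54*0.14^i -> [-9.54, -1.34, -0.19, -0.03, -0.0]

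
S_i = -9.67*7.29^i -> [-9.67, -70.49, -513.9, -3746.36, -27310.94]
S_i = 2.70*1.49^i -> [2.7, 4.02, 5.99, 8.93, 13.31]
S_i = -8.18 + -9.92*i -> [-8.18, -18.1, -28.02, -37.94, -47.86]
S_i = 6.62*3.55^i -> [6.62, 23.5, 83.43, 296.17, 1051.41]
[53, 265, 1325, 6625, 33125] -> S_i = 53*5^i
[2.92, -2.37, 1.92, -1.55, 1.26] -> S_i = 2.92*(-0.81)^i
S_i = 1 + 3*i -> [1, 4, 7, 10, 13]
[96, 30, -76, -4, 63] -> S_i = Random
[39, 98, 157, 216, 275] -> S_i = 39 + 59*i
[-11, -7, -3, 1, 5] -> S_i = -11 + 4*i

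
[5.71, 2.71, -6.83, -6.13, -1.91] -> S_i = Random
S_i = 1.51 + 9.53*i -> [1.51, 11.04, 20.57, 30.1, 39.63]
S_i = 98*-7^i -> [98, -686, 4802, -33614, 235298]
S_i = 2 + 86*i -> [2, 88, 174, 260, 346]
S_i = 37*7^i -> [37, 259, 1813, 12691, 88837]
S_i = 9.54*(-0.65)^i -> [9.54, -6.2, 4.03, -2.62, 1.7]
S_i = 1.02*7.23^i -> [1.02, 7.37, 53.32, 385.49, 2787.11]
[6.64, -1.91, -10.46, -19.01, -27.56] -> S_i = 6.64 + -8.55*i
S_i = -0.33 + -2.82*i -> [-0.33, -3.15, -5.97, -8.79, -11.61]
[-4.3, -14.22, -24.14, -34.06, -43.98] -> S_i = -4.30 + -9.92*i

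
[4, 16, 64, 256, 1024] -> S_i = 4*4^i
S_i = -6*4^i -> [-6, -24, -96, -384, -1536]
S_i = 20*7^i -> [20, 140, 980, 6860, 48020]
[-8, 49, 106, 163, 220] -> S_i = -8 + 57*i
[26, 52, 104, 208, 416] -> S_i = 26*2^i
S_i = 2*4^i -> [2, 8, 32, 128, 512]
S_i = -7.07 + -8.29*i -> [-7.07, -15.36, -23.65, -31.94, -40.23]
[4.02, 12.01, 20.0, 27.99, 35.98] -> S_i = 4.02 + 7.99*i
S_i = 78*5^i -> [78, 390, 1950, 9750, 48750]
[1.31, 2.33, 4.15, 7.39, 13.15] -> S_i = 1.31*1.78^i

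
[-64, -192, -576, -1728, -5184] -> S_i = -64*3^i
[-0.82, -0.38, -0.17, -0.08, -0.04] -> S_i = -0.82*0.46^i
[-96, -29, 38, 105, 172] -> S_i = -96 + 67*i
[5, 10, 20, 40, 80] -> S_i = 5*2^i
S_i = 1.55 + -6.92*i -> [1.55, -5.37, -12.29, -19.21, -26.13]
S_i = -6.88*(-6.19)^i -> [-6.88, 42.59, -263.61, 1631.78, -10100.69]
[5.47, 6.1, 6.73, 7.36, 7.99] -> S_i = 5.47 + 0.63*i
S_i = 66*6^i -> [66, 396, 2376, 14256, 85536]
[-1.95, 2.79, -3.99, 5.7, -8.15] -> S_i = -1.95*(-1.43)^i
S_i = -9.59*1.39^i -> [-9.59, -13.33, -18.53, -25.76, -35.8]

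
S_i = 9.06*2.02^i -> [9.06, 18.3, 36.97, 74.68, 150.85]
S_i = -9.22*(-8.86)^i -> [-9.22, 81.69, -723.77, 6412.57, -56815.37]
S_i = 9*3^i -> [9, 27, 81, 243, 729]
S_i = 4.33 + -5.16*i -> [4.33, -0.83, -5.99, -11.15, -16.31]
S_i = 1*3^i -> [1, 3, 9, 27, 81]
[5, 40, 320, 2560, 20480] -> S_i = 5*8^i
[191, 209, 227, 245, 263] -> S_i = 191 + 18*i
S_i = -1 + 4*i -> [-1, 3, 7, 11, 15]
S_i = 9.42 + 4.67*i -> [9.42, 14.09, 18.76, 23.43, 28.1]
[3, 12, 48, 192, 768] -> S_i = 3*4^i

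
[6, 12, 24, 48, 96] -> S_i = 6*2^i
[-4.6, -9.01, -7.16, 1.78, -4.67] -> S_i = Random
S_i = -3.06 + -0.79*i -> [-3.06, -3.85, -4.64, -5.43, -6.22]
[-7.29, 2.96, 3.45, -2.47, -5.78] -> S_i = Random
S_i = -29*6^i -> [-29, -174, -1044, -6264, -37584]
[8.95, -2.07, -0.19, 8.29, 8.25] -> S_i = Random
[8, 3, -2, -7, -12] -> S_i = 8 + -5*i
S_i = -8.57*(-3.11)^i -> [-8.57, 26.65, -82.89, 257.79, -801.72]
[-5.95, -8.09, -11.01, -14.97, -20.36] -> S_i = -5.95*1.36^i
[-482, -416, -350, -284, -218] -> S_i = -482 + 66*i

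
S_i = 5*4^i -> [5, 20, 80, 320, 1280]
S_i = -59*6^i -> [-59, -354, -2124, -12744, -76464]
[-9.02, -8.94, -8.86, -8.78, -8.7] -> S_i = -9.02 + 0.08*i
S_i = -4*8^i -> [-4, -32, -256, -2048, -16384]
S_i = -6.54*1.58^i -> [-6.54, -10.33, -16.33, -25.8, -40.76]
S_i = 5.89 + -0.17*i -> [5.89, 5.72, 5.55, 5.38, 5.21]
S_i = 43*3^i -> [43, 129, 387, 1161, 3483]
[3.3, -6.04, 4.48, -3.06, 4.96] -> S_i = Random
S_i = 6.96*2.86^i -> [6.96, 19.91, 56.93, 162.82, 465.66]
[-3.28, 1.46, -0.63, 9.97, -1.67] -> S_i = Random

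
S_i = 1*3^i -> [1, 3, 9, 27, 81]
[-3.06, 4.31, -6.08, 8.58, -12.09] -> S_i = -3.06*(-1.41)^i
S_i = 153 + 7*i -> [153, 160, 167, 174, 181]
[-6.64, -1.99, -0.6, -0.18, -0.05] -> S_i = -6.64*0.30^i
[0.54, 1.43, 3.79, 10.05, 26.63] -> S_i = 0.54*2.65^i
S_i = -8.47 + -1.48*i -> [-8.47, -9.95, -11.43, -12.91, -14.39]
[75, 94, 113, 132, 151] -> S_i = 75 + 19*i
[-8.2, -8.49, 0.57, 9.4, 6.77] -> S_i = Random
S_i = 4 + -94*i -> [4, -90, -184, -278, -372]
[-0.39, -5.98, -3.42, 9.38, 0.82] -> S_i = Random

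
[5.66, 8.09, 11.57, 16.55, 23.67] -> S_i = 5.66*1.43^i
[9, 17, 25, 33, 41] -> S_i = 9 + 8*i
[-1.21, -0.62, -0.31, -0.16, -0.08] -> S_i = -1.21*0.51^i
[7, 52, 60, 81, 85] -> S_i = Random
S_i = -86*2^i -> [-86, -172, -344, -688, -1376]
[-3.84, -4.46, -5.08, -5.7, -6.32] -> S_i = -3.84 + -0.62*i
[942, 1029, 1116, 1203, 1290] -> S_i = 942 + 87*i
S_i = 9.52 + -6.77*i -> [9.52, 2.75, -4.02, -10.79, -17.56]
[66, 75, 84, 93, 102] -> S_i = 66 + 9*i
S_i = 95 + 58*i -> [95, 153, 211, 269, 327]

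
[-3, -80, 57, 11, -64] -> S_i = Random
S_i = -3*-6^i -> [-3, 18, -108, 648, -3888]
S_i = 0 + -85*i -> [0, -85, -170, -255, -340]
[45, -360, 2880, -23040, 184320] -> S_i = 45*-8^i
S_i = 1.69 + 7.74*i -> [1.69, 9.43, 17.17, 24.91, 32.65]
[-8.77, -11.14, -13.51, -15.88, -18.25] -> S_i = -8.77 + -2.37*i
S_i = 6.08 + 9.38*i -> [6.08, 15.46, 24.84, 34.22, 43.6]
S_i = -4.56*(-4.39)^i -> [-4.56, 20.02, -87.88, 385.8, -1693.65]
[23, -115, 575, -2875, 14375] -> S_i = 23*-5^i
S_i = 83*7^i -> [83, 581, 4067, 28469, 199283]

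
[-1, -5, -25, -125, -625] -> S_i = -1*5^i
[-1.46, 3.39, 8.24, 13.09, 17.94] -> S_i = -1.46 + 4.85*i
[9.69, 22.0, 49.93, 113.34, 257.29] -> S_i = 9.69*2.27^i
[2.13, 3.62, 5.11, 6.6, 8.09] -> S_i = 2.13 + 1.49*i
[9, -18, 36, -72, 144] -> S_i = 9*-2^i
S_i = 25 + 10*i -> [25, 35, 45, 55, 65]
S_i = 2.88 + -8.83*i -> [2.88, -5.95, -14.78, -23.61, -32.44]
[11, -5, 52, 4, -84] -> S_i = Random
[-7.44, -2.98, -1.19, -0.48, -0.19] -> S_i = -7.44*0.40^i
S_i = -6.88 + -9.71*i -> [-6.88, -16.59, -26.3, -36.01, -45.72]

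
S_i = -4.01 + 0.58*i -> [-4.01, -3.43, -2.85, -2.27, -1.69]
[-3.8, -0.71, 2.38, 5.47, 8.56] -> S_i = -3.80 + 3.09*i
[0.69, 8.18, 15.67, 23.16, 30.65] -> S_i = 0.69 + 7.49*i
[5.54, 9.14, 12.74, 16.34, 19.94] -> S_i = 5.54 + 3.60*i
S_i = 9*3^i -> [9, 27, 81, 243, 729]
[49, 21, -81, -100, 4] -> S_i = Random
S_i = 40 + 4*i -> [40, 44, 48, 52, 56]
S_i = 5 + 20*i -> [5, 25, 45, 65, 85]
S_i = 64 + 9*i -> [64, 73, 82, 91, 100]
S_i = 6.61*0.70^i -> [6.61, 4.63, 3.24, 2.27, 1.59]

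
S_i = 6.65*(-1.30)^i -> [6.65, -8.65, 11.24, -14.61, 18.99]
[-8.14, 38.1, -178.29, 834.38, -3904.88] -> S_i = -8.14*(-4.68)^i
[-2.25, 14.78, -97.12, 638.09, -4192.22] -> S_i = -2.25*(-6.57)^i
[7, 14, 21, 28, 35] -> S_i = 7 + 7*i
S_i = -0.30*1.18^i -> [-0.3, -0.35, -0.42, -0.49, -0.58]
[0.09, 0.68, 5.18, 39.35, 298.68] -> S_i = 0.09*7.59^i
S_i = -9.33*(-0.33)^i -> [-9.33, 3.08, -1.02, 0.34, -0.11]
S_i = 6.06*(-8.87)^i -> [6.06, -53.75, 476.78, -4229.06, 37511.73]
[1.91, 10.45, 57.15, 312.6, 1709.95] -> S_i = 1.91*5.47^i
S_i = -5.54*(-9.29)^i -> [-5.54, 51.47, -478.12, 4441.78, -41264.12]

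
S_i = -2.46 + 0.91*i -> [-2.46, -1.55, -0.64, 0.27, 1.18]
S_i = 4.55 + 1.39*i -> [4.55, 5.94, 7.33, 8.72, 10.11]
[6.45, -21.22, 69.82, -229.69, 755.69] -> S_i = 6.45*(-3.29)^i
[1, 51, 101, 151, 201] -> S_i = 1 + 50*i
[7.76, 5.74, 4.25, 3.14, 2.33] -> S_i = 7.76*0.74^i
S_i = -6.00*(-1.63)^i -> [-6.0, 9.78, -15.94, 25.98, -42.35]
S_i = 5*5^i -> [5, 25, 125, 625, 3125]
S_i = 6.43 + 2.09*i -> [6.43, 8.52, 10.61, 12.7, 14.79]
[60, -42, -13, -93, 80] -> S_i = Random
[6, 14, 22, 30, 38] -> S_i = 6 + 8*i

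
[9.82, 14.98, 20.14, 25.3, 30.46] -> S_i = 9.82 + 5.16*i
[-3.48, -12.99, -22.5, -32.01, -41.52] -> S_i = -3.48 + -9.51*i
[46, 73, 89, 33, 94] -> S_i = Random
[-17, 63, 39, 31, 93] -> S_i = Random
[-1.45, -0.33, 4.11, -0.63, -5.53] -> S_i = Random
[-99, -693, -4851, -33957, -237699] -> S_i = -99*7^i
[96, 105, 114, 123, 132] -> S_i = 96 + 9*i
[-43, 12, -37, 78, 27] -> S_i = Random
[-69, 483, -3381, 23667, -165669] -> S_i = -69*-7^i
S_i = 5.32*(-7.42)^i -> [5.32, -39.47, 292.9, -2173.32, 16126.02]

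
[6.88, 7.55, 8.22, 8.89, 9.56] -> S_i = 6.88 + 0.67*i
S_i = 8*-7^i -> [8, -56, 392, -2744, 19208]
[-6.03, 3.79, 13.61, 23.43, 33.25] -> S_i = -6.03 + 9.82*i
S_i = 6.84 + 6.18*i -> [6.84, 13.02, 19.2, 25.38, 31.56]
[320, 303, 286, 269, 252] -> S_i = 320 + -17*i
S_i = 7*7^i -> [7, 49, 343, 2401, 16807]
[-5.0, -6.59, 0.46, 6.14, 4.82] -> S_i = Random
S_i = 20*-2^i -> [20, -40, 80, -160, 320]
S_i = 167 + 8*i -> [167, 175, 183, 191, 199]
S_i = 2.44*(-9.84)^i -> [2.44, -24.01, 236.25, -2324.74, 22875.48]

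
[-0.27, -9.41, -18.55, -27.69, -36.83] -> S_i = -0.27 + -9.14*i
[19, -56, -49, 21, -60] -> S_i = Random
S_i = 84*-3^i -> [84, -252, 756, -2268, 6804]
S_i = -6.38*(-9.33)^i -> [-6.38, 59.53, -555.37, 5181.62, -48344.52]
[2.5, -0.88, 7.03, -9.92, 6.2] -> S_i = Random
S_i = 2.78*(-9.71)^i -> [2.78, -26.99, 262.11, -2545.09, 24712.79]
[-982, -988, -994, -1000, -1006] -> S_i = -982 + -6*i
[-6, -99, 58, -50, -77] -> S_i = Random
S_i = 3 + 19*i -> [3, 22, 41, 60, 79]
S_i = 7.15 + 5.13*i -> [7.15, 12.28, 17.41, 22.54, 27.67]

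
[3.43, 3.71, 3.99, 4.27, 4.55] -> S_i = 3.43 + 0.28*i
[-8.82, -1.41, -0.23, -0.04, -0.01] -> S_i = -8.82*0.16^i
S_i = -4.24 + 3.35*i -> [-4.24, -0.89, 2.46, 5.81, 9.16]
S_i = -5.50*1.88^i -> [-5.5, -10.34, -19.44, -36.55, -68.71]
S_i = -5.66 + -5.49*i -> [-5.66, -11.15, -16.64, -22.13, -27.62]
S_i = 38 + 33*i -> [38, 71, 104, 137, 170]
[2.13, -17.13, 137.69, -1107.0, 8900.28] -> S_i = 2.13*(-8.04)^i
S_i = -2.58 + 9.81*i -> [-2.58, 7.23, 17.04, 26.85, 36.66]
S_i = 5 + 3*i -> [5, 8, 11, 14, 17]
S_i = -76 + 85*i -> [-76, 9, 94, 179, 264]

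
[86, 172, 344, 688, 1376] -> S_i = 86*2^i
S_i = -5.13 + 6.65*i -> [-5.13, 1.52, 8.17, 14.82, 21.47]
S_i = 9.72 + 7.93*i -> [9.72, 17.65, 25.58, 33.51, 41.44]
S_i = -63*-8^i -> [-63, 504, -4032, 32256, -258048]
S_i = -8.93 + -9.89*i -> [-8.93, -18.82, -28.71, -38.6, -48.49]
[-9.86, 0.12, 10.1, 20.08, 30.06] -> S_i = -9.86 + 9.98*i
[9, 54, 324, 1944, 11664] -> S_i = 9*6^i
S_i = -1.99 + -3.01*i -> [-1.99, -5.0, -8.01, -11.02, -14.03]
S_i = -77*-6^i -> [-77, 462, -2772, 16632, -99792]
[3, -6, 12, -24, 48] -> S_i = 3*-2^i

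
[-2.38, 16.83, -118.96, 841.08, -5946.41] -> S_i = -2.38*(-7.07)^i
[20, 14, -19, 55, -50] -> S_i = Random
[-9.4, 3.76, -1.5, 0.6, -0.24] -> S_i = -9.40*(-0.40)^i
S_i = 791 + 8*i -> [791, 799, 807, 815, 823]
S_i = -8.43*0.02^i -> [-8.43, -0.17, -0.0, -0.0, -0.0]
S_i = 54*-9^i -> [54, -486, 4374, -39366, 354294]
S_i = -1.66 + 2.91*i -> [-1.66, 1.25, 4.16, 7.07, 9.98]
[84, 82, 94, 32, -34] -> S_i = Random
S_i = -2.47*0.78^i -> [-2.47, -1.93, -1.5, -1.17, -0.91]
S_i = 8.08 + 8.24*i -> [8.08, 16.32, 24.56, 32.8, 41.04]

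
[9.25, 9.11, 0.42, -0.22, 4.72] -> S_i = Random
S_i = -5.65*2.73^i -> [-5.65, -15.42, -42.11, -114.96, -313.83]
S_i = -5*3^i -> [-5, -15, -45, -135, -405]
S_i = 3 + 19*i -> [3, 22, 41, 60, 79]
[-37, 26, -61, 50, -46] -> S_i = Random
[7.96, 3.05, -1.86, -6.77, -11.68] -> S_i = 7.96 + -4.91*i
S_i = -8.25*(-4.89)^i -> [-8.25, 40.34, -197.27, 964.67, -4717.26]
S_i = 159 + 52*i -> [159, 211, 263, 315, 367]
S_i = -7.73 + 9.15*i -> [-7.73, 1.42, 10.57, 19.72, 28.87]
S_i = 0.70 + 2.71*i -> [0.7, 3.41, 6.12, 8.83, 11.54]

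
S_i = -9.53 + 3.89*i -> [-9.53, -5.64, -1.75, 2.14, 6.03]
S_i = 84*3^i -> [84, 252, 756, 2268, 6804]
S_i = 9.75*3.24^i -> [9.75, 31.59, 102.35, 331.62, 1074.45]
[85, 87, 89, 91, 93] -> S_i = 85 + 2*i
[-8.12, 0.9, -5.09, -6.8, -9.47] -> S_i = Random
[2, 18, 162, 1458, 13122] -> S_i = 2*9^i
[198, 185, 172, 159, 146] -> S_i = 198 + -13*i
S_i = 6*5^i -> [6, 30, 150, 750, 3750]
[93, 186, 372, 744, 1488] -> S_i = 93*2^i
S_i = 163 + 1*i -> [163, 164, 165, 166, 167]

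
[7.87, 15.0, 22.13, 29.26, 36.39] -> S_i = 7.87 + 7.13*i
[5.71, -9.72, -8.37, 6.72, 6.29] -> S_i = Random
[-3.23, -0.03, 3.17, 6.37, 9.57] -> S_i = -3.23 + 3.20*i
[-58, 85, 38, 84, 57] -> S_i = Random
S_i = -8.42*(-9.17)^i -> [-8.42, 77.21, -708.03, 6492.62, -59537.34]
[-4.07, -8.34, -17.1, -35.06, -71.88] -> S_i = -4.07*2.05^i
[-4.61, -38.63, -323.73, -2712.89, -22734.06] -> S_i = -4.61*8.38^i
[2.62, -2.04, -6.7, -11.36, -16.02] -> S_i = 2.62 + -4.66*i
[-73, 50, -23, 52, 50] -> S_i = Random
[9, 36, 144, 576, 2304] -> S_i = 9*4^i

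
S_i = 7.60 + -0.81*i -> [7.6, 6.79, 5.98, 5.17, 4.36]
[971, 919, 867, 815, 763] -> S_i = 971 + -52*i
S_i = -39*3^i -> [-39, -117, -351, -1053, -3159]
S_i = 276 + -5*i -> [276, 271, 266, 261, 256]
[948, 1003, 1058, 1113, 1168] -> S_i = 948 + 55*i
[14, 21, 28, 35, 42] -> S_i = 14 + 7*i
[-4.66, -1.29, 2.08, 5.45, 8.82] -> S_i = -4.66 + 3.37*i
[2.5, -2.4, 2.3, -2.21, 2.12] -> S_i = 2.50*(-0.96)^i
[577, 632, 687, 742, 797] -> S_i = 577 + 55*i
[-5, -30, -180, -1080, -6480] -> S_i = -5*6^i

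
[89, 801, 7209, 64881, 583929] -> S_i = 89*9^i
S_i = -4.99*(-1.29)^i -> [-4.99, 6.44, -8.3, 10.71, -13.82]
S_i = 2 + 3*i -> [2, 5, 8, 11, 14]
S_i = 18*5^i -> [18, 90, 450, 2250, 11250]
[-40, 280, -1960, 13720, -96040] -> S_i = -40*-7^i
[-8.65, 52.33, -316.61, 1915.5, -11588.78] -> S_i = -8.65*(-6.05)^i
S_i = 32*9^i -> [32, 288, 2592, 23328, 209952]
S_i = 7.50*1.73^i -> [7.5, 12.98, 22.45, 38.83, 67.18]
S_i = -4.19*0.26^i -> [-4.19, -1.09, -0.28, -0.07, -0.02]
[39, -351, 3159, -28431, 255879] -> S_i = 39*-9^i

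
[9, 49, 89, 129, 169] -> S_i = 9 + 40*i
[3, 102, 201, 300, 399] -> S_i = 3 + 99*i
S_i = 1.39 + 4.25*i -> [1.39, 5.64, 9.89, 14.14, 18.39]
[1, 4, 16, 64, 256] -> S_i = 1*4^i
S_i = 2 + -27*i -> [2, -25, -52, -79, -106]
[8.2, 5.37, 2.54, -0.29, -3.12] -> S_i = 8.20 + -2.83*i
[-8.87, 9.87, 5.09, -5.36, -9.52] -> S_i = Random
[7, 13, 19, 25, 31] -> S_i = 7 + 6*i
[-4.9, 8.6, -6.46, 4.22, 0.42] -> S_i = Random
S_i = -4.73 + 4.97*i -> [-4.73, 0.24, 5.21, 10.18, 15.15]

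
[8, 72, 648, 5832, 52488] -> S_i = 8*9^i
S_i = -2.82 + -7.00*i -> [-2.82, -9.82, -16.82, -23.82, -30.82]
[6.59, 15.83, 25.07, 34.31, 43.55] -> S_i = 6.59 + 9.24*i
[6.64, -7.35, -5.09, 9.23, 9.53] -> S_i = Random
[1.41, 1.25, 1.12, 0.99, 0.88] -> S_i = 1.41*0.89^i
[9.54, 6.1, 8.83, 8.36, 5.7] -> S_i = Random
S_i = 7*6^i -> [7, 42, 252, 1512, 9072]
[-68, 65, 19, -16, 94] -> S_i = Random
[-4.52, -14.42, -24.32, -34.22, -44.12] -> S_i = -4.52 + -9.90*i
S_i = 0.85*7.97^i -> [0.85, 6.77, 53.99, 430.32, 3429.67]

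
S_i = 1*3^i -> [1, 3, 9, 27, 81]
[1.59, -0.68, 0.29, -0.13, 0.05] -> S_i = 1.59*(-0.43)^i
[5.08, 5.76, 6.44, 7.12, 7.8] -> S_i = 5.08 + 0.68*i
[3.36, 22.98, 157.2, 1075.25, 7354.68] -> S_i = 3.36*6.84^i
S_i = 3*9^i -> [3, 27, 243, 2187, 19683]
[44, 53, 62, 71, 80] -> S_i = 44 + 9*i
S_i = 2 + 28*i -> [2, 30, 58, 86, 114]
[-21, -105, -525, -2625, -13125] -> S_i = -21*5^i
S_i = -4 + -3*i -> [-4, -7, -10, -13, -16]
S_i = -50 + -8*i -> [-50, -58, -66, -74, -82]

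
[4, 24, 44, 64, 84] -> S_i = 4 + 20*i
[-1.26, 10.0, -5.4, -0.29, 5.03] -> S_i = Random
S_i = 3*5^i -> [3, 15, 75, 375, 1875]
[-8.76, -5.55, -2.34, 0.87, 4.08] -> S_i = -8.76 + 3.21*i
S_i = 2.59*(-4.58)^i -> [2.59, -11.86, 54.33, -248.83, 1139.62]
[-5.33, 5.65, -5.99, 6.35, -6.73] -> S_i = -5.33*(-1.06)^i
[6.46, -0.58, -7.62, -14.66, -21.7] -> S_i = 6.46 + -7.04*i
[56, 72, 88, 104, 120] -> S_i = 56 + 16*i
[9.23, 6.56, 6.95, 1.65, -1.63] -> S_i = Random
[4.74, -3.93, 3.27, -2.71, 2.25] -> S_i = 4.74*(-0.83)^i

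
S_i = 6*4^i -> [6, 24, 96, 384, 1536]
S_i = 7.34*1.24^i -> [7.34, 9.1, 11.29, 13.99, 17.35]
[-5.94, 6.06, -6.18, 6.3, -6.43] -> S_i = -5.94*(-1.02)^i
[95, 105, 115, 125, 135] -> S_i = 95 + 10*i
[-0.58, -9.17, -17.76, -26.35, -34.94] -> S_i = -0.58 + -8.59*i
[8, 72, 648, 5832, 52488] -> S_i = 8*9^i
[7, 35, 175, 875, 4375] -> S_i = 7*5^i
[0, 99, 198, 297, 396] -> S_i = 0 + 99*i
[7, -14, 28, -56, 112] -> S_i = 7*-2^i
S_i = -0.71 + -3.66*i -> [-0.71, -4.37, -8.03, -11.69, -15.35]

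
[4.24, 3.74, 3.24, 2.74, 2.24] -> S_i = 4.24 + -0.50*i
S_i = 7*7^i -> [7, 49, 343, 2401, 16807]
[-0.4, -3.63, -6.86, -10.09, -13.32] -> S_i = -0.40 + -3.23*i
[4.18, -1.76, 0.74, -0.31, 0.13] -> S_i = 4.18*(-0.42)^i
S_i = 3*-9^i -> [3, -27, 243, -2187, 19683]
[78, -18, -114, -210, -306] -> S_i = 78 + -96*i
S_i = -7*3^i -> [-7, -21, -63, -189, -567]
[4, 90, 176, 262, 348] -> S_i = 4 + 86*i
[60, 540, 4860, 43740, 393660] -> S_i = 60*9^i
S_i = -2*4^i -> [-2, -8, -32, -128, -512]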